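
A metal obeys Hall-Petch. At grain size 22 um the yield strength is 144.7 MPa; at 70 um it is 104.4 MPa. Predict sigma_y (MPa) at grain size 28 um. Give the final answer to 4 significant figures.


sigma_y = sigma0 + k / sqrt(d)
1/sqrt(d1) = 1/sqrt(2.2e-05) = 213.201;  1/sqrt(d2) = 119.523
k = (sigma1 - sigma2) / (1/sqrt(d1) - 1/sqrt(d2)) = (144.7 - 104.4) / (213.201 - 119.523) = 0.430198 MPa*m^0.5
sigma0 = sigma1 - k/sqrt(d1) = 144.7 - 0.430198*213.201 = 52.9815 MPa
sigma_y(d3) = 52.9815 + 0.430198 / sqrt(2.8e-05) = 134.3 MPa


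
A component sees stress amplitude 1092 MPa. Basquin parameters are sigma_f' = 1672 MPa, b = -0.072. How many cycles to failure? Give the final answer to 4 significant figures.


sigma_a = sigma_f' * (2*Nf)^b
2*Nf = (sigma_a / sigma_f')^(1/b)
2*Nf = (1092 / 1672)^(1/-0.072)
2*Nf = 371.222
Nf = 185.6 cycles


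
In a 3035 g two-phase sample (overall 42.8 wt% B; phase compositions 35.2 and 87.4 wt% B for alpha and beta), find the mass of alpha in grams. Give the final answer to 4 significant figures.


f_alpha = (C_beta - C0) / (C_beta - C_alpha)
f_alpha = (87.4 - 42.8) / (87.4 - 35.2) = 0.854406
m_alpha = f_alpha * m_total = 0.854406 * 3035 = 2593 g


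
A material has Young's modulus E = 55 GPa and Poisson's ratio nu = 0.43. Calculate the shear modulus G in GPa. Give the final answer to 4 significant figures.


G = E / (2*(1+nu))
G = 55 / (2*(1+0.43))
G = 19.23 GPa


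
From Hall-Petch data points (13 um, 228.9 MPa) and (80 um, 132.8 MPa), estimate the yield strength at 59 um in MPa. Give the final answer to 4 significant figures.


sigma_y = sigma0 + k / sqrt(d)
1/sqrt(d1) = 1/sqrt(1.3e-05) = 277.35;  1/sqrt(d2) = 111.803
k = (sigma1 - sigma2) / (1/sqrt(d1) - 1/sqrt(d2)) = (228.9 - 132.8) / (277.35 - 111.803) = 0.580501 MPa*m^0.5
sigma0 = sigma1 - k/sqrt(d1) = 228.9 - 0.580501*277.35 = 67.898 MPa
sigma_y(d3) = 67.898 + 0.580501 / sqrt(5.9e-05) = 143.5 MPa


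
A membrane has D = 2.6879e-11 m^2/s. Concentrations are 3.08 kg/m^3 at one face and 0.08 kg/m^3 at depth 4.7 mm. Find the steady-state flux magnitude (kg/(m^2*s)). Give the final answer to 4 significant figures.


J = -D * (dC/dx) = D * (C1 - C2) / dx
J = 2.6879e-11 * (3.08 - 0.08) / 4.7e-03
J = 1.716e-08 kg/(m^2*s)


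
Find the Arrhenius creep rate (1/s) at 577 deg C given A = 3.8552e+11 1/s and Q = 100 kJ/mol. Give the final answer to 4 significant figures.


rate = A * exp(-Q / (R*T))
T = 577 + 273.15 = 850.15 K
rate = 3.8552e+11 * exp(-100e3 / (8.314 * 850.15))
rate = 276500 1/s


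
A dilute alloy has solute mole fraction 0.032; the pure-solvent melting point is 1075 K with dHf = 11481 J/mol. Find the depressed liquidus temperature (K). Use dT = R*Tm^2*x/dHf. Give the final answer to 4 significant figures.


dT = R*Tm^2*x / dHf
dT = 8.314 * 1075^2 * 0.032 / 11481
dT = 26.7792 K
T_new = 1075 - 26.7792 = 1048 K


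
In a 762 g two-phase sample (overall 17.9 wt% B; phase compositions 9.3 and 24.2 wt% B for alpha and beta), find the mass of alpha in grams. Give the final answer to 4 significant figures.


f_alpha = (C_beta - C0) / (C_beta - C_alpha)
f_alpha = (24.2 - 17.9) / (24.2 - 9.3) = 0.422819
m_alpha = f_alpha * m_total = 0.422819 * 762 = 322.2 g


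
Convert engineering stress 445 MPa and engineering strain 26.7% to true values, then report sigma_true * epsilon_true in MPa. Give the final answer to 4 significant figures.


sigma_true = sigma_eng * (1 + epsilon_eng)
sigma_true = 445 * (1 + 0.267) = 563.815 MPa
epsilon_true = ln(1 + epsilon_eng)
epsilon_true = ln(1 + 0.267) = 0.236652
sigma_true * epsilon_true = 563.815 * 0.236652 = 133.4 MPa


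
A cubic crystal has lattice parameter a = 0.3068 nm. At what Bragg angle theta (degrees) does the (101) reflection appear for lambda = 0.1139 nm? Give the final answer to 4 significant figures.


d = a / sqrt(h^2+k^2+l^2)
d = 0.3068 / sqrt(2) = 0.21694 nm
lambda = 2*d*sin(theta)  =>  sin(theta) = lambda / (2*d)
sin(theta) = 0.1139 / (2 * 0.21694) = 0.262515
theta = 15.22 deg


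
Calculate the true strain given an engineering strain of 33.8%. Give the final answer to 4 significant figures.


epsilon_true = ln(1 + epsilon_eng)
epsilon_true = ln(1 + 0.338)
epsilon_true = 0.2912


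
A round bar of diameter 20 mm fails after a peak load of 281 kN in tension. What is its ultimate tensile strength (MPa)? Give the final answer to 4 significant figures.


A0 = pi*(d/2)^2 = pi*(20/2)^2 = 314.159 mm^2
UTS = F_max / A0 = 281*1000 / 314.159
UTS = 894.5 MPa


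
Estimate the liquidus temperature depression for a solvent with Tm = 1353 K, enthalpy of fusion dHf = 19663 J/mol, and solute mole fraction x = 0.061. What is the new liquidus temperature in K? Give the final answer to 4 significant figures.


dT = R*Tm^2*x / dHf
dT = 8.314 * 1353^2 * 0.061 / 19663
dT = 47.2156 K
T_new = 1353 - 47.2156 = 1306 K


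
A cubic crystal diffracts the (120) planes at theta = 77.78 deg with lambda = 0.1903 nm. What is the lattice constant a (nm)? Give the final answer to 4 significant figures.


d = lambda / (2*sin(theta))
d = 0.1903 / (2*sin(77.78 deg))
d = 0.0973559 nm
a = d * sqrt(h^2+k^2+l^2) = 0.0973559 * sqrt(5)
a = 0.2177 nm


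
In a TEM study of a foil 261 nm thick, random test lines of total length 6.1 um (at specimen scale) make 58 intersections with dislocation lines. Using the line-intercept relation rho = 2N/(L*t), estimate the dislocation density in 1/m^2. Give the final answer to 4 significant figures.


rho = 2N / (L * t)
L = 6.1 um = 6.1e-06 m, t = 261 nm = 2.61e-07 m
rho = 2 * 58 / (6.1e-06 * 2.61e-07)
rho = 7.286e+13 1/m^2


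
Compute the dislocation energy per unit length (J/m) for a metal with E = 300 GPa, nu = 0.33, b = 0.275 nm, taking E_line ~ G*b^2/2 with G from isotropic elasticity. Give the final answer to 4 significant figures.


Step 1: G = E / (2*(1+nu))
G = 300 / (2*(1+0.33)) = 112.782 GPa = 1.12782e+11 Pa
Step 2: E_line = G*b^2/2
b = 0.275 nm = 2.75e-10 m
E_line = 0.5 * 1.12782e+11 * (2.75e-10)^2 = 4.265e-09 J/m


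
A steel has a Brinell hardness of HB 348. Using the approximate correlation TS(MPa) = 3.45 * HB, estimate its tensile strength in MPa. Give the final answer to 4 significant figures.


TS (MPa) = 3.45 * HB
TS = 3.45 * 348
TS = 1201 MPa


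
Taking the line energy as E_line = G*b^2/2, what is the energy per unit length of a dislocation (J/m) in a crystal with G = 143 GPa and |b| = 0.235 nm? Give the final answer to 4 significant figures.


E = G*b^2/2
b = 0.235 nm = 2.35e-10 m
G = 143 GPa = 1.43e+11 Pa
E = 0.5 * 1.43e+11 * (2.35e-10)^2
E = 3.949e-09 J/m


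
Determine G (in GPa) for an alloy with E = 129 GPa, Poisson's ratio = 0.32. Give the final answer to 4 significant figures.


G = E / (2*(1+nu))
G = 129 / (2*(1+0.32))
G = 48.86 GPa


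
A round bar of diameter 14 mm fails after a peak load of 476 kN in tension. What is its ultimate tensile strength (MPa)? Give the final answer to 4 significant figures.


A0 = pi*(d/2)^2 = pi*(14/2)^2 = 153.938 mm^2
UTS = F_max / A0 = 476*1000 / 153.938
UTS = 3092 MPa


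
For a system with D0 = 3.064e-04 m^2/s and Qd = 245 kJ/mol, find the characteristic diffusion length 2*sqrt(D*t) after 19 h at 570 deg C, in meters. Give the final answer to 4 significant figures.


Step 1: D = D0 * exp(-Qd/(R*T))
T = 843.15 K
D = 3.064e-04 * exp(-245e3 / (8.314 * 843.15)) = 2.03028e-19 m^2/s
Step 2: L = 2*sqrt(D*t)
t = 19 h = 68400 s
L = 2*sqrt(2.03028e-19 * 68400) = 2.357e-07 m


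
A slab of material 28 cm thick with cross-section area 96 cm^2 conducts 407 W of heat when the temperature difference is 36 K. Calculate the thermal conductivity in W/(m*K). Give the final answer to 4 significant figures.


k = Q*L / (A*dT)
L = 0.28 m, A = 9.6e-03 m^2
k = 407 * 0.28 / (9.6e-03 * 36)
k = 329.7 W/(m*K)


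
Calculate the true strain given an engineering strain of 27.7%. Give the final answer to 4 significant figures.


epsilon_true = ln(1 + epsilon_eng)
epsilon_true = ln(1 + 0.277)
epsilon_true = 0.2445


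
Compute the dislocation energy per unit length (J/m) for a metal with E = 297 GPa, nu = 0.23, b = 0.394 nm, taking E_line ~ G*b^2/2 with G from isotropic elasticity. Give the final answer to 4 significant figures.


Step 1: G = E / (2*(1+nu))
G = 297 / (2*(1+0.23)) = 120.732 GPa = 1.20732e+11 Pa
Step 2: E_line = G*b^2/2
b = 0.394 nm = 3.94e-10 m
E_line = 0.5 * 1.20732e+11 * (3.94e-10)^2 = 9.371e-09 J/m


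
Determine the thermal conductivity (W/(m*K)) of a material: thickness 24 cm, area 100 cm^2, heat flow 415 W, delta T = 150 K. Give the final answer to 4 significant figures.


k = Q*L / (A*dT)
L = 0.24 m, A = 0.01 m^2
k = 415 * 0.24 / (0.01 * 150)
k = 66.4 W/(m*K)


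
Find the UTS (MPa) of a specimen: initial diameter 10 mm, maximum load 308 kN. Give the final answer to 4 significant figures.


A0 = pi*(d/2)^2 = pi*(10/2)^2 = 78.5398 mm^2
UTS = F_max / A0 = 308*1000 / 78.5398
UTS = 3922 MPa


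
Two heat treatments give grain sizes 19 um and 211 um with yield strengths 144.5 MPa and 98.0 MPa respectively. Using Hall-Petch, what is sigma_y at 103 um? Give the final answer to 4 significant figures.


sigma_y = sigma0 + k / sqrt(d)
1/sqrt(d1) = 1/sqrt(1.9e-05) = 229.416;  1/sqrt(d2) = 68.8428
k = (sigma1 - sigma2) / (1/sqrt(d1) - 1/sqrt(d2)) = (144.5 - 98.0) / (229.416 - 68.8428) = 0.289588 MPa*m^0.5
sigma0 = sigma1 - k/sqrt(d1) = 144.5 - 0.289588*229.416 = 78.0639 MPa
sigma_y(d3) = 78.0639 + 0.289588 / sqrt(1.03e-04) = 106.6 MPa


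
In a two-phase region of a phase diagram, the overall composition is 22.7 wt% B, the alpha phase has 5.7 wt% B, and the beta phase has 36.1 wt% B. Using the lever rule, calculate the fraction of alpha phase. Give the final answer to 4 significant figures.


f_alpha = (C_beta - C0) / (C_beta - C_alpha)
f_alpha = (36.1 - 22.7) / (36.1 - 5.7)
f_alpha = 0.4408


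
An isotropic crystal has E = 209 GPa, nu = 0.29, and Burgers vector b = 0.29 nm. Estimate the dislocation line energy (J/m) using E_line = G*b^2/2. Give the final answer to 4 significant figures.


Step 1: G = E / (2*(1+nu))
G = 209 / (2*(1+0.29)) = 81.0078 GPa = 8.10078e+10 Pa
Step 2: E_line = G*b^2/2
b = 0.29 nm = 2.9e-10 m
E_line = 0.5 * 8.10078e+10 * (2.9e-10)^2 = 3.406e-09 J/m


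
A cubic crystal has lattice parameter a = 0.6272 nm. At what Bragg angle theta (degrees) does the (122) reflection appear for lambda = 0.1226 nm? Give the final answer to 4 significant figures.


d = a / sqrt(h^2+k^2+l^2)
d = 0.6272 / sqrt(9) = 0.209067 nm
lambda = 2*d*sin(theta)  =>  sin(theta) = lambda / (2*d)
sin(theta) = 0.1226 / (2 * 0.209067) = 0.293208
theta = 17.05 deg


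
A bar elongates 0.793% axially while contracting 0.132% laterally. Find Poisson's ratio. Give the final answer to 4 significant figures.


nu = -epsilon_lat / epsilon_axial
Lateral strain is contraction (negative), so using magnitudes:
nu = 0.132 / 0.793
nu = 0.1665


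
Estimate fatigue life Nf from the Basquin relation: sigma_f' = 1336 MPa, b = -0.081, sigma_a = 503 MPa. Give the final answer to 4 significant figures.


sigma_a = sigma_f' * (2*Nf)^b
2*Nf = (sigma_a / sigma_f')^(1/b)
2*Nf = (503 / 1336)^(1/-0.081)
2*Nf = 172787
Nf = 86390 cycles


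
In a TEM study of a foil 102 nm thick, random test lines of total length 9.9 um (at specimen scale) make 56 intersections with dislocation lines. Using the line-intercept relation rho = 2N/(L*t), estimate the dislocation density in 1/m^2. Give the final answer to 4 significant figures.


rho = 2N / (L * t)
L = 9.9 um = 9.9e-06 m, t = 102 nm = 1.02e-07 m
rho = 2 * 56 / (9.9e-06 * 1.02e-07)
rho = 1.109e+14 1/m^2


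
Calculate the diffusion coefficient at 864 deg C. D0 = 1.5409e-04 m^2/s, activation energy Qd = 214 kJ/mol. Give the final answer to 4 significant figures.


D = D0 * exp(-Qd / (R*T))
T = 1137.15 K
D = 1.5409e-04 * exp(-214e3 / (8.314 * 1137.15))
D = 2.277e-14 m^2/s


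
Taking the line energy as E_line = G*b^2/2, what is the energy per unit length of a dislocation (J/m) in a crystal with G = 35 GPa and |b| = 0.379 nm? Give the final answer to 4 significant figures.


E = G*b^2/2
b = 0.379 nm = 3.79e-10 m
G = 35 GPa = 3.5e+10 Pa
E = 0.5 * 3.5e+10 * (3.79e-10)^2
E = 2.514e-09 J/m


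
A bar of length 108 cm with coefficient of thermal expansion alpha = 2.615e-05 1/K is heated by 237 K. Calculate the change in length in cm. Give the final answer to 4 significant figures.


dL = L0 * alpha * dT
dL = 108 * 2.615e-05 * 237
dL = 0.6693 cm


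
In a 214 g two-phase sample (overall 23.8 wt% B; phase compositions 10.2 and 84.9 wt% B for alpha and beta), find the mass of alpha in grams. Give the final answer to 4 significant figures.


f_alpha = (C_beta - C0) / (C_beta - C_alpha)
f_alpha = (84.9 - 23.8) / (84.9 - 10.2) = 0.817938
m_alpha = f_alpha * m_total = 0.817938 * 214 = 175 g


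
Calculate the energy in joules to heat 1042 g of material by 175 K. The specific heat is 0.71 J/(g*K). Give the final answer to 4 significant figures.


Q = m * cp * dT
Q = 1042 * 0.71 * 175
Q = 129500 J


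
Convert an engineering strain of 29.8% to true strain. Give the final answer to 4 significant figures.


epsilon_true = ln(1 + epsilon_eng)
epsilon_true = ln(1 + 0.298)
epsilon_true = 0.2608


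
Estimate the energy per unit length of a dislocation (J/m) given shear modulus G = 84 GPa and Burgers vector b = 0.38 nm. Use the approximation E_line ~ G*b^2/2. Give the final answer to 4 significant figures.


E = G*b^2/2
b = 0.38 nm = 3.8e-10 m
G = 84 GPa = 8.4e+10 Pa
E = 0.5 * 8.4e+10 * (3.8e-10)^2
E = 6.065e-09 J/m


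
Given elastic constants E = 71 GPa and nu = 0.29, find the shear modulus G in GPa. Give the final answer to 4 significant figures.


G = E / (2*(1+nu))
G = 71 / (2*(1+0.29))
G = 27.52 GPa


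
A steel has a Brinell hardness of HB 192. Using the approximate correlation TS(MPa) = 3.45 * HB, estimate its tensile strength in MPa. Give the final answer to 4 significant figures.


TS (MPa) = 3.45 * HB
TS = 3.45 * 192
TS = 662.4 MPa


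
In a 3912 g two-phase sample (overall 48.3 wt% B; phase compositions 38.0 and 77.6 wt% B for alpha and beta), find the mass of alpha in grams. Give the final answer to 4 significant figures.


f_alpha = (C_beta - C0) / (C_beta - C_alpha)
f_alpha = (77.6 - 48.3) / (77.6 - 38.0) = 0.739899
m_alpha = f_alpha * m_total = 0.739899 * 3912 = 2894 g


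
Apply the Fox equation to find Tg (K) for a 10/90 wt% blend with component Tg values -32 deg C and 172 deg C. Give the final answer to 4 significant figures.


1/Tg = w1/Tg1 + w2/Tg2 (in Kelvin)
Tg1 = 241.15 K, Tg2 = 445.15 K
1/Tg = 0.1/241.15 + 0.9/445.15
Tg = 410.4 K


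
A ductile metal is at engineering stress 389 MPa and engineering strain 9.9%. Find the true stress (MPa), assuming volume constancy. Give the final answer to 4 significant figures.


sigma_true = sigma_eng * (1 + epsilon_eng)
sigma_true = 389 * (1 + 0.099)
sigma_true = 427.5 MPa


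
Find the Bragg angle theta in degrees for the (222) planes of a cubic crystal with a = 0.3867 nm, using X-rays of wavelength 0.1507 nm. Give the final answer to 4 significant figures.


d = a / sqrt(h^2+k^2+l^2)
d = 0.3867 / sqrt(12) = 0.111631 nm
lambda = 2*d*sin(theta)  =>  sin(theta) = lambda / (2*d)
sin(theta) = 0.1507 / (2 * 0.111631) = 0.674994
theta = 42.45 deg


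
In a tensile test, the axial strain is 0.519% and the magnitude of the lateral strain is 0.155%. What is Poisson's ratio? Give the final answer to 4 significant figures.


nu = -epsilon_lat / epsilon_axial
Lateral strain is contraction (negative), so using magnitudes:
nu = 0.155 / 0.519
nu = 0.2987


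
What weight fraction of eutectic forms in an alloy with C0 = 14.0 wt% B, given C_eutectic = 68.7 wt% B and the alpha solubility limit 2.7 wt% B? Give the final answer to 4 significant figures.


f_primary = (C_e - C0) / (C_e - C_alpha_max)
f_primary = (68.7 - 14.0) / (68.7 - 2.7)
f_primary = 0.828788
f_eutectic = 1 - 0.828788 = 0.1712


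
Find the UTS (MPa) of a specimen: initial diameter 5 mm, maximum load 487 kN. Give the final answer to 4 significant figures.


A0 = pi*(d/2)^2 = pi*(5/2)^2 = 19.635 mm^2
UTS = F_max / A0 = 487*1000 / 19.635
UTS = 24800 MPa


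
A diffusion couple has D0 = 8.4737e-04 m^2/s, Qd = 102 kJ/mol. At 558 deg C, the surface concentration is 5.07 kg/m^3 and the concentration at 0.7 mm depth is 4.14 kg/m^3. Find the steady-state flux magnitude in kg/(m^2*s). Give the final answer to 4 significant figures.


Step 1: D = D0 * exp(-Qd/(R*T))
T = 558 + 273.15 = 831.15 K
D = 8.4737e-04 * exp(-102e3 / (8.314 * 831.15)) = 3.29251e-10 m^2/s
Step 2: J = D * (C1 - C2) / dx
J = 3.29251e-10 * (5.07 - 4.14) / 7e-04
J = 4.374e-07 kg/(m^2*s)


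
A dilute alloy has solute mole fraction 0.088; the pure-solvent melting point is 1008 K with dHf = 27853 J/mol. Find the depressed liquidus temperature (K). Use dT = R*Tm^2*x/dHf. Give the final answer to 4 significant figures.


dT = R*Tm^2*x / dHf
dT = 8.314 * 1008^2 * 0.088 / 27853
dT = 26.6896 K
T_new = 1008 - 26.6896 = 981.3 K


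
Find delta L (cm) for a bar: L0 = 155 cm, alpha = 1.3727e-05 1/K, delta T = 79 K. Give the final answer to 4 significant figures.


dL = L0 * alpha * dT
dL = 155 * 1.3727e-05 * 79
dL = 0.1681 cm


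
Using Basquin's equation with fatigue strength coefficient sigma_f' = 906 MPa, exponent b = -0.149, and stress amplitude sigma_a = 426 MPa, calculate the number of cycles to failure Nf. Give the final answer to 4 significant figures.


sigma_a = sigma_f' * (2*Nf)^b
2*Nf = (sigma_a / sigma_f')^(1/b)
2*Nf = (426 / 906)^(1/-0.149)
2*Nf = 158.29
Nf = 79.15 cycles


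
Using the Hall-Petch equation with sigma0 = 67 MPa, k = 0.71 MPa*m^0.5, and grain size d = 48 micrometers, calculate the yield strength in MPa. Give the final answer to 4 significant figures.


sigma_y = sigma0 + k / sqrt(d)
d = 48 um = 4.8e-05 m
sigma_y = 67 + 0.71 / sqrt(4.8e-05)
sigma_y = 169.5 MPa


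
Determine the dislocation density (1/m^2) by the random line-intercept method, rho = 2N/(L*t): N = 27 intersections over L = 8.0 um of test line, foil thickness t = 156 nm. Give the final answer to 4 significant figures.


rho = 2N / (L * t)
L = 8.0 um = 8e-06 m, t = 156 nm = 1.56e-07 m
rho = 2 * 27 / (8e-06 * 1.56e-07)
rho = 4.327e+13 1/m^2


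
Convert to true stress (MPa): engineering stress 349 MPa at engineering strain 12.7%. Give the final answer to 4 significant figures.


sigma_true = sigma_eng * (1 + epsilon_eng)
sigma_true = 349 * (1 + 0.127)
sigma_true = 393.3 MPa


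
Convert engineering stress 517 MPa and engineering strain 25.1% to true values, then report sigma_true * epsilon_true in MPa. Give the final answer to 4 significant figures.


sigma_true = sigma_eng * (1 + epsilon_eng)
sigma_true = 517 * (1 + 0.251) = 646.767 MPa
epsilon_true = ln(1 + epsilon_eng)
epsilon_true = ln(1 + 0.251) = 0.223943
sigma_true * epsilon_true = 646.767 * 0.223943 = 144.8 MPa


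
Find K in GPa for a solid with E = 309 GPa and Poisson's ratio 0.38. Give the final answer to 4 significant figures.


K = E / (3*(1-2*nu))
K = 309 / (3*(1-2*0.38))
K = 429.2 GPa


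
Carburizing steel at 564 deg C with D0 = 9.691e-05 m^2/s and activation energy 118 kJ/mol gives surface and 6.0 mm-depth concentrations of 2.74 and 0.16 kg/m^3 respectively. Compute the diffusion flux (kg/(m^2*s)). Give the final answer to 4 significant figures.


Step 1: D = D0 * exp(-Qd/(R*T))
T = 564 + 273.15 = 837.15 K
D = 9.691e-05 * exp(-118e3 / (8.314 * 837.15)) = 4.20145e-12 m^2/s
Step 2: J = D * (C1 - C2) / dx
J = 4.20145e-12 * (2.74 - 0.16) / 6e-03
J = 1.807e-09 kg/(m^2*s)


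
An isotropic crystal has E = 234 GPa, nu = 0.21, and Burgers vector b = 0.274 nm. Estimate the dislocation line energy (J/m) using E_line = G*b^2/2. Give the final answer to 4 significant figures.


Step 1: G = E / (2*(1+nu))
G = 234 / (2*(1+0.21)) = 96.6942 GPa = 9.66942e+10 Pa
Step 2: E_line = G*b^2/2
b = 0.274 nm = 2.74e-10 m
E_line = 0.5 * 9.66942e+10 * (2.74e-10)^2 = 3.63e-09 J/m


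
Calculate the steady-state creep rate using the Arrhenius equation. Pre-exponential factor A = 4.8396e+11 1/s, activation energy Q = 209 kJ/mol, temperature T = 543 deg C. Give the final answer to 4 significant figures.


rate = A * exp(-Q / (R*T))
T = 543 + 273.15 = 816.15 K
rate = 4.8396e+11 * exp(-209e3 / (8.314 * 816.15))
rate = 0.02033 1/s


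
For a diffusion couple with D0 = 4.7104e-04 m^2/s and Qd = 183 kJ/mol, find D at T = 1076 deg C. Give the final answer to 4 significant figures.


D = D0 * exp(-Qd / (R*T))
T = 1349.15 K
D = 4.7104e-04 * exp(-183e3 / (8.314 * 1349.15))
D = 3.869e-11 m^2/s


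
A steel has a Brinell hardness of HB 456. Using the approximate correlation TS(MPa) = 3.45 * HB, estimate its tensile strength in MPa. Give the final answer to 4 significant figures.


TS (MPa) = 3.45 * HB
TS = 3.45 * 456
TS = 1573 MPa


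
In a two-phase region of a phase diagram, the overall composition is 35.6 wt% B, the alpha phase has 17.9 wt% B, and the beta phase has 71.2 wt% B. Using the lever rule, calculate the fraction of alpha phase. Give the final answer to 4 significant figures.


f_alpha = (C_beta - C0) / (C_beta - C_alpha)
f_alpha = (71.2 - 35.6) / (71.2 - 17.9)
f_alpha = 0.6679


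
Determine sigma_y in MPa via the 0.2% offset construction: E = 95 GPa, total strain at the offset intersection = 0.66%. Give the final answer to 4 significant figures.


Offset strain = 0.002
Elastic strain at yield = total_strain - offset = 6.6e-03 - 0.002 = 4.6e-03
sigma_y = E * elastic_strain = 95000 * 4.6e-03
sigma_y = 437 MPa


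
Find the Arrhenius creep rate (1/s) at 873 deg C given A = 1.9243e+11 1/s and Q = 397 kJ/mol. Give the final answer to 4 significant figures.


rate = A * exp(-Q / (R*T))
T = 873 + 273.15 = 1146.15 K
rate = 1.9243e+11 * exp(-397e3 / (8.314 * 1146.15))
rate = 1.551e-07 1/s


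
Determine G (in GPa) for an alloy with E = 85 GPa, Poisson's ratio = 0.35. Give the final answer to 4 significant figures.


G = E / (2*(1+nu))
G = 85 / (2*(1+0.35))
G = 31.48 GPa


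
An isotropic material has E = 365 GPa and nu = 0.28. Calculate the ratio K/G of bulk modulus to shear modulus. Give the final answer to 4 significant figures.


G = E / (2*(1+nu))
G = 365 / (2*(1+0.28)) = 142.578 GPa
K = E / (3*(1-2*nu))
K = 365 / (3*(1-2*0.28)) = 276.515 GPa
K/G = 276.515 / 142.578 = 1.939


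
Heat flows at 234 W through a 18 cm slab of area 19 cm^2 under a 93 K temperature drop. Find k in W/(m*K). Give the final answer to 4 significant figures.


k = Q*L / (A*dT)
L = 0.18 m, A = 1.9e-03 m^2
k = 234 * 0.18 / (1.9e-03 * 93)
k = 238.4 W/(m*K)


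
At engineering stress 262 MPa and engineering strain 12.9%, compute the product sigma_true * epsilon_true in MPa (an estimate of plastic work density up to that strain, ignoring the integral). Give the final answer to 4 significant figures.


sigma_true = sigma_eng * (1 + epsilon_eng)
sigma_true = 262 * (1 + 0.129) = 295.798 MPa
epsilon_true = ln(1 + epsilon_eng)
epsilon_true = ln(1 + 0.129) = 0.121332
sigma_true * epsilon_true = 295.798 * 0.121332 = 35.89 MPa


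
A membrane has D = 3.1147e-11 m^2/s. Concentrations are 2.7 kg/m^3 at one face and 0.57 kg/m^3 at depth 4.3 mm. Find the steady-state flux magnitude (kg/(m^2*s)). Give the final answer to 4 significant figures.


J = -D * (dC/dx) = D * (C1 - C2) / dx
J = 3.1147e-11 * (2.7 - 0.57) / 4.3e-03
J = 1.543e-08 kg/(m^2*s)


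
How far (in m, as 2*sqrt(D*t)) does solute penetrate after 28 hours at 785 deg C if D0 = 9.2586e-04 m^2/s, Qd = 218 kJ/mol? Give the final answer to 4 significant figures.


Step 1: D = D0 * exp(-Qd/(R*T))
T = 1058.15 K
D = 9.2586e-04 * exp(-218e3 / (8.314 * 1058.15)) = 1.60243e-14 m^2/s
Step 2: L = 2*sqrt(D*t)
t = 28 h = 100800 s
L = 2*sqrt(1.60243e-14 * 100800) = 8.038e-05 m


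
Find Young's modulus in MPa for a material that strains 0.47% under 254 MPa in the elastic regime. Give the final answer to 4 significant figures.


E = sigma / epsilon
epsilon = 0.47% = 4.7e-03
E = 254 / 4.7e-03
E = 54040 MPa


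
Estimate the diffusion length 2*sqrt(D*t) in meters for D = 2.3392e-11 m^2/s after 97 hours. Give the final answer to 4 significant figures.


t = 97 hr = 349200 s
Diffusion length = 2*sqrt(D*t)
= 2*sqrt(2.3392e-11 * 349200)
= 5.716e-03 m


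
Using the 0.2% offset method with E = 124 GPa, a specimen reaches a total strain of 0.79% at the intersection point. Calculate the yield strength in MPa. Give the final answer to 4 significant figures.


Offset strain = 0.002
Elastic strain at yield = total_strain - offset = 7.9e-03 - 0.002 = 5.9e-03
sigma_y = E * elastic_strain = 124000 * 5.9e-03
sigma_y = 731.6 MPa


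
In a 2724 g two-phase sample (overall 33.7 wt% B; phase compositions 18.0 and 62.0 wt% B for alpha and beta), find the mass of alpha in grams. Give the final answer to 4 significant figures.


f_alpha = (C_beta - C0) / (C_beta - C_alpha)
f_alpha = (62.0 - 33.7) / (62.0 - 18.0) = 0.643182
m_alpha = f_alpha * m_total = 0.643182 * 2724 = 1752 g


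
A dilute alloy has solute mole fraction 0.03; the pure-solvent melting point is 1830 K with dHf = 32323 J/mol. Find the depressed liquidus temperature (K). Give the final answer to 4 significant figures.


dT = R*Tm^2*x / dHf
dT = 8.314 * 1830^2 * 0.03 / 32323
dT = 25.8417 K
T_new = 1830 - 25.8417 = 1804 K


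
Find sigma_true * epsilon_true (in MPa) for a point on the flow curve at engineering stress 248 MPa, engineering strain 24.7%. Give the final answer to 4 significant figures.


sigma_true = sigma_eng * (1 + epsilon_eng)
sigma_true = 248 * (1 + 0.247) = 309.256 MPa
epsilon_true = ln(1 + epsilon_eng)
epsilon_true = ln(1 + 0.247) = 0.220741
sigma_true * epsilon_true = 309.256 * 0.220741 = 68.27 MPa


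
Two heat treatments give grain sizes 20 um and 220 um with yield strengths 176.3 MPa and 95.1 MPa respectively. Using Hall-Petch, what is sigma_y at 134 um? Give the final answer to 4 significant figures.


sigma_y = sigma0 + k / sqrt(d)
1/sqrt(d1) = 1/sqrt(2e-05) = 223.607;  1/sqrt(d2) = 67.42
k = (sigma1 - sigma2) / (1/sqrt(d1) - 1/sqrt(d2)) = (176.3 - 95.1) / (223.607 - 67.42) = 0.51989 MPa*m^0.5
sigma0 = sigma1 - k/sqrt(d1) = 176.3 - 0.51989*223.607 = 60.049 MPa
sigma_y(d3) = 60.049 + 0.51989 / sqrt(1.34e-04) = 105 MPa


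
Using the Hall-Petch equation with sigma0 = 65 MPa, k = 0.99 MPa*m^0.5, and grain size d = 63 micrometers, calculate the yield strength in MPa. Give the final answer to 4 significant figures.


sigma_y = sigma0 + k / sqrt(d)
d = 63 um = 6.3e-05 m
sigma_y = 65 + 0.99 / sqrt(6.3e-05)
sigma_y = 189.7 MPa


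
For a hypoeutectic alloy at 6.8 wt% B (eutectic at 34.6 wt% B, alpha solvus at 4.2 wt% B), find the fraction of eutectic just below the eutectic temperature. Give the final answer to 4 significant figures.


f_primary = (C_e - C0) / (C_e - C_alpha_max)
f_primary = (34.6 - 6.8) / (34.6 - 4.2)
f_primary = 0.914474
f_eutectic = 1 - 0.914474 = 0.08553


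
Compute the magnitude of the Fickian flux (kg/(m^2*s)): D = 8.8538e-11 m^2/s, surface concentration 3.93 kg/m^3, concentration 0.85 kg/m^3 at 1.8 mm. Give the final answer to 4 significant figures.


J = -D * (dC/dx) = D * (C1 - C2) / dx
J = 8.8538e-11 * (3.93 - 0.85) / 1.8e-03
J = 1.515e-07 kg/(m^2*s)


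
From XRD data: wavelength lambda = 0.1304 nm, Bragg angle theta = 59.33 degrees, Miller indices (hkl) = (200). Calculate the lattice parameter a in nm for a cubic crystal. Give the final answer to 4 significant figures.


d = lambda / (2*sin(theta))
d = 0.1304 / (2*sin(59.33 deg))
d = 0.0758034 nm
a = d * sqrt(h^2+k^2+l^2) = 0.0758034 * sqrt(4)
a = 0.1516 nm


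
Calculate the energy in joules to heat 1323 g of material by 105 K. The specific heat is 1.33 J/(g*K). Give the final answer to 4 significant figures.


Q = m * cp * dT
Q = 1323 * 1.33 * 105
Q = 184800 J


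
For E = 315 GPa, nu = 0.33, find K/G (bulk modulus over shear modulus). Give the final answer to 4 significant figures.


G = E / (2*(1+nu))
G = 315 / (2*(1+0.33)) = 118.421 GPa
K = E / (3*(1-2*nu))
K = 315 / (3*(1-2*0.33)) = 308.824 GPa
K/G = 308.824 / 118.421 = 2.608


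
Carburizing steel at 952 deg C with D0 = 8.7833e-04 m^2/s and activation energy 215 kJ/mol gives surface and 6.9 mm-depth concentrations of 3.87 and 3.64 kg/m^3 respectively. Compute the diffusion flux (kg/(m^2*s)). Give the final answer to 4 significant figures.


Step 1: D = D0 * exp(-Qd/(R*T))
T = 952 + 273.15 = 1225.15 K
D = 8.7833e-04 * exp(-215e3 / (8.314 * 1225.15)) = 5.98049e-13 m^2/s
Step 2: J = D * (C1 - C2) / dx
J = 5.98049e-13 * (3.87 - 3.64) / 6.9e-03
J = 1.993e-11 kg/(m^2*s)


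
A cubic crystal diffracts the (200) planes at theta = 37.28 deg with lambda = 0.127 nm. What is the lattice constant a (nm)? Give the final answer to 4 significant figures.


d = lambda / (2*sin(theta))
d = 0.127 / (2*sin(37.28 deg))
d = 0.104836 nm
a = d * sqrt(h^2+k^2+l^2) = 0.104836 * sqrt(4)
a = 0.2097 nm


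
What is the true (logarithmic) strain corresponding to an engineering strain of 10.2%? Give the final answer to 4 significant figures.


epsilon_true = ln(1 + epsilon_eng)
epsilon_true = ln(1 + 0.102)
epsilon_true = 0.09713


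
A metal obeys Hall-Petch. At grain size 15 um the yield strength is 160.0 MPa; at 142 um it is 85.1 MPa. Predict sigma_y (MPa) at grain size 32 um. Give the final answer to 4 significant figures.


sigma_y = sigma0 + k / sqrt(d)
1/sqrt(d1) = 1/sqrt(1.5e-05) = 258.199;  1/sqrt(d2) = 83.9181
k = (sigma1 - sigma2) / (1/sqrt(d1) - 1/sqrt(d2)) = (160.0 - 85.1) / (258.199 - 83.9181) = 0.429766 MPa*m^0.5
sigma0 = sigma1 - k/sqrt(d1) = 160.0 - 0.429766*258.199 = 49.0348 MPa
sigma_y(d3) = 49.0348 + 0.429766 / sqrt(3.2e-05) = 125 MPa


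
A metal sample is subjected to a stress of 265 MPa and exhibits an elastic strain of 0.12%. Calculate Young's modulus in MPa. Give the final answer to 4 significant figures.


E = sigma / epsilon
epsilon = 0.12% = 1.2e-03
E = 265 / 1.2e-03
E = 220800 MPa


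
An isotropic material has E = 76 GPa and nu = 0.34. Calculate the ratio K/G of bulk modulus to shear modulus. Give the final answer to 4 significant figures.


G = E / (2*(1+nu))
G = 76 / (2*(1+0.34)) = 28.3582 GPa
K = E / (3*(1-2*nu))
K = 76 / (3*(1-2*0.34)) = 79.1667 GPa
K/G = 79.1667 / 28.3582 = 2.792


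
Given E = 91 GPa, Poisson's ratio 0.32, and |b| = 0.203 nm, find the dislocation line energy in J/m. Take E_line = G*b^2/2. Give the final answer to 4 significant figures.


Step 1: G = E / (2*(1+nu))
G = 91 / (2*(1+0.32)) = 34.4697 GPa = 3.44697e+10 Pa
Step 2: E_line = G*b^2/2
b = 0.203 nm = 2.03e-10 m
E_line = 0.5 * 3.44697e+10 * (2.03e-10)^2 = 7.102e-10 J/m


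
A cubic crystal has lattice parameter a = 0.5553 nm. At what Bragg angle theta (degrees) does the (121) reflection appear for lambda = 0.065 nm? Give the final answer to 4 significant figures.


d = a / sqrt(h^2+k^2+l^2)
d = 0.5553 / sqrt(6) = 0.2267 nm
lambda = 2*d*sin(theta)  =>  sin(theta) = lambda / (2*d)
sin(theta) = 0.065 / (2 * 0.2267) = 0.143361
theta = 8.242 deg


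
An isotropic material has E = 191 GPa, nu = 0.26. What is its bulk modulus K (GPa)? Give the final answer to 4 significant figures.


K = E / (3*(1-2*nu))
K = 191 / (3*(1-2*0.26))
K = 132.6 GPa


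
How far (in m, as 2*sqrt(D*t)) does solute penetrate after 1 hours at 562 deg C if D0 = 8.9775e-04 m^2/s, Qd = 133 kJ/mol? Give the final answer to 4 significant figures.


Step 1: D = D0 * exp(-Qd/(R*T))
T = 835.15 K
D = 8.9775e-04 * exp(-133e3 / (8.314 * 835.15)) = 4.30865e-12 m^2/s
Step 2: L = 2*sqrt(D*t)
t = 1 h = 3600 s
L = 2*sqrt(4.30865e-12 * 3600) = 2.491e-04 m


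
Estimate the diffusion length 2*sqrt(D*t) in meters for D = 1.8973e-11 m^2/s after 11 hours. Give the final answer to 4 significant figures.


t = 11 hr = 39600 s
Diffusion length = 2*sqrt(D*t)
= 2*sqrt(1.8973e-11 * 39600)
= 1.734e-03 m


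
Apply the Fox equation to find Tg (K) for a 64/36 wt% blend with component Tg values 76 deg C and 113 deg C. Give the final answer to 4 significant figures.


1/Tg = w1/Tg1 + w2/Tg2 (in Kelvin)
Tg1 = 349.15 K, Tg2 = 386.15 K
1/Tg = 0.64/349.15 + 0.36/386.15
Tg = 361.6 K


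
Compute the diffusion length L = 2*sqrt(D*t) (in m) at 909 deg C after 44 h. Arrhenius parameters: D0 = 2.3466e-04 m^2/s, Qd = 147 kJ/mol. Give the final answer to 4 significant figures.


Step 1: D = D0 * exp(-Qd/(R*T))
T = 1182.15 K
D = 2.3466e-04 * exp(-147e3 / (8.314 * 1182.15)) = 7.49622e-11 m^2/s
Step 2: L = 2*sqrt(D*t)
t = 44 h = 158400 s
L = 2*sqrt(7.49622e-11 * 158400) = 6.892e-03 m


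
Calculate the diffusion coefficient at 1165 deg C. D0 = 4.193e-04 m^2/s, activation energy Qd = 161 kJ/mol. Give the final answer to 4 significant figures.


D = D0 * exp(-Qd / (R*T))
T = 1438.15 K
D = 4.193e-04 * exp(-161e3 / (8.314 * 1438.15))
D = 5.952e-10 m^2/s


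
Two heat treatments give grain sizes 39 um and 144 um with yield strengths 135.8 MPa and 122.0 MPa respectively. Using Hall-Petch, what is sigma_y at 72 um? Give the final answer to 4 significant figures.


sigma_y = sigma0 + k / sqrt(d)
1/sqrt(d1) = 1/sqrt(3.9e-05) = 160.128;  1/sqrt(d2) = 83.3333
k = (sigma1 - sigma2) / (1/sqrt(d1) - 1/sqrt(d2)) = (135.8 - 122.0) / (160.128 - 83.3333) = 0.1797 MPa*m^0.5
sigma0 = sigma1 - k/sqrt(d1) = 135.8 - 0.1797*160.128 = 107.025 MPa
sigma_y(d3) = 107.025 + 0.1797 / sqrt(7.2e-05) = 128.2 MPa


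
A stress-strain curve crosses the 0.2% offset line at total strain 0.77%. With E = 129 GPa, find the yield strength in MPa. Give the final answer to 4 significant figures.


Offset strain = 0.002
Elastic strain at yield = total_strain - offset = 7.7e-03 - 0.002 = 5.7e-03
sigma_y = E * elastic_strain = 129000 * 5.7e-03
sigma_y = 735.3 MPa


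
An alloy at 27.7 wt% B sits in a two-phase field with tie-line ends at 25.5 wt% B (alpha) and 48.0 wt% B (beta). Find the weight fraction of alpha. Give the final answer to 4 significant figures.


f_alpha = (C_beta - C0) / (C_beta - C_alpha)
f_alpha = (48.0 - 27.7) / (48.0 - 25.5)
f_alpha = 0.9022


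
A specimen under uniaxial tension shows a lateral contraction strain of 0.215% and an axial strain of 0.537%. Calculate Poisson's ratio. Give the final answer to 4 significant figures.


nu = -epsilon_lat / epsilon_axial
Lateral strain is contraction (negative), so using magnitudes:
nu = 0.215 / 0.537
nu = 0.4004


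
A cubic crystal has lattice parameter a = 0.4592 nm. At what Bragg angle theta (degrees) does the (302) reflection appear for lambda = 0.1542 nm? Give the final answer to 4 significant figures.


d = a / sqrt(h^2+k^2+l^2)
d = 0.4592 / sqrt(13) = 0.127359 nm
lambda = 2*d*sin(theta)  =>  sin(theta) = lambda / (2*d)
sin(theta) = 0.1542 / (2 * 0.127359) = 0.605375
theta = 37.26 deg


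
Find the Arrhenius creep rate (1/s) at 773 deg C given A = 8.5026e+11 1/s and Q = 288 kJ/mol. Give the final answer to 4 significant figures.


rate = A * exp(-Q / (R*T))
T = 773 + 273.15 = 1046.15 K
rate = 8.5026e+11 * exp(-288e3 / (8.314 * 1046.15))
rate = 3.541e-03 1/s


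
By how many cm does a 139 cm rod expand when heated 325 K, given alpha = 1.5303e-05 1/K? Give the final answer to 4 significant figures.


dL = L0 * alpha * dT
dL = 139 * 1.5303e-05 * 325
dL = 0.6913 cm


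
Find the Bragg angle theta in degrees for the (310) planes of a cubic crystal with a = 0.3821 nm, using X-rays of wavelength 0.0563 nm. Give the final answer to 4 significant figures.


d = a / sqrt(h^2+k^2+l^2)
d = 0.3821 / sqrt(10) = 0.120831 nm
lambda = 2*d*sin(theta)  =>  sin(theta) = lambda / (2*d)
sin(theta) = 0.0563 / (2 * 0.120831) = 0.232971
theta = 13.47 deg


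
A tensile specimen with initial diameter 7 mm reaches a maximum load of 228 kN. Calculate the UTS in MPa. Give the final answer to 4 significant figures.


A0 = pi*(d/2)^2 = pi*(7/2)^2 = 38.4845 mm^2
UTS = F_max / A0 = 228*1000 / 38.4845
UTS = 5924 MPa


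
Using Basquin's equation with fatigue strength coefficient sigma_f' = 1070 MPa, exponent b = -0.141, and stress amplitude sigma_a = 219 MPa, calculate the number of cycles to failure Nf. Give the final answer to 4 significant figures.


sigma_a = sigma_f' * (2*Nf)^b
2*Nf = (sigma_a / sigma_f')^(1/b)
2*Nf = (219 / 1070)^(1/-0.141)
2*Nf = 76930.2
Nf = 38470 cycles


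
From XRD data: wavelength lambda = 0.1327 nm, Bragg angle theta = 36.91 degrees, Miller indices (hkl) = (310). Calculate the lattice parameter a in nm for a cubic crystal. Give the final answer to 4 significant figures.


d = lambda / (2*sin(theta))
d = 0.1327 / (2*sin(36.91 deg))
d = 0.11048 nm
a = d * sqrt(h^2+k^2+l^2) = 0.11048 * sqrt(10)
a = 0.3494 nm


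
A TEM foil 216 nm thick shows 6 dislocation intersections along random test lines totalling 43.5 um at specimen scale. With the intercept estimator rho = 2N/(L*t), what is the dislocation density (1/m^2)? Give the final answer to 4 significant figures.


rho = 2N / (L * t)
L = 43.5 um = 4.35e-05 m, t = 216 nm = 2.16e-07 m
rho = 2 * 6 / (4.35e-05 * 2.16e-07)
rho = 1.277e+12 1/m^2


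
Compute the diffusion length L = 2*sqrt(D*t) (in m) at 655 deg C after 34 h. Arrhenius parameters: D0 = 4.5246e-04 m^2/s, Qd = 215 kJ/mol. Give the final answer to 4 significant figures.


Step 1: D = D0 * exp(-Qd/(R*T))
T = 928.15 K
D = 4.5246e-04 * exp(-215e3 / (8.314 * 928.15)) = 3.59189e-16 m^2/s
Step 2: L = 2*sqrt(D*t)
t = 34 h = 122400 s
L = 2*sqrt(3.59189e-16 * 122400) = 1.326e-05 m


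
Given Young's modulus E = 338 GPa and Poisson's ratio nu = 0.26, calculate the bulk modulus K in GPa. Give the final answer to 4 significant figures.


K = E / (3*(1-2*nu))
K = 338 / (3*(1-2*0.26))
K = 234.7 GPa


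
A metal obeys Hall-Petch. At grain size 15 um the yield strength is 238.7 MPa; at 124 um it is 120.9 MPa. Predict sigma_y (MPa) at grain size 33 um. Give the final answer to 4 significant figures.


sigma_y = sigma0 + k / sqrt(d)
1/sqrt(d1) = 1/sqrt(1.5e-05) = 258.199;  1/sqrt(d2) = 89.8027
k = (sigma1 - sigma2) / (1/sqrt(d1) - 1/sqrt(d2)) = (238.7 - 120.9) / (258.199 - 89.8027) = 0.699541 MPa*m^0.5
sigma0 = sigma1 - k/sqrt(d1) = 238.7 - 0.699541*258.199 = 58.0794 MPa
sigma_y(d3) = 58.0794 + 0.699541 / sqrt(3.3e-05) = 179.9 MPa


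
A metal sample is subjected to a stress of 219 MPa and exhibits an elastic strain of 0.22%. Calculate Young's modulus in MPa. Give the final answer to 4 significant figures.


E = sigma / epsilon
epsilon = 0.22% = 2.2e-03
E = 219 / 2.2e-03
E = 99550 MPa


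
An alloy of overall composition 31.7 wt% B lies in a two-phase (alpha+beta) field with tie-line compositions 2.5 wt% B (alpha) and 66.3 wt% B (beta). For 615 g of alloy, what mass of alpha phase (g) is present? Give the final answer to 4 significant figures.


f_alpha = (C_beta - C0) / (C_beta - C_alpha)
f_alpha = (66.3 - 31.7) / (66.3 - 2.5) = 0.54232
m_alpha = f_alpha * m_total = 0.54232 * 615 = 333.5 g


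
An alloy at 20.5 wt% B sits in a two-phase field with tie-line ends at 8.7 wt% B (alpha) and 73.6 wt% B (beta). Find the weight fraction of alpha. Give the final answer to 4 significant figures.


f_alpha = (C_beta - C0) / (C_beta - C_alpha)
f_alpha = (73.6 - 20.5) / (73.6 - 8.7)
f_alpha = 0.8182


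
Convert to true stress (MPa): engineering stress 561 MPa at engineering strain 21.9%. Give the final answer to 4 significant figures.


sigma_true = sigma_eng * (1 + epsilon_eng)
sigma_true = 561 * (1 + 0.219)
sigma_true = 683.9 MPa


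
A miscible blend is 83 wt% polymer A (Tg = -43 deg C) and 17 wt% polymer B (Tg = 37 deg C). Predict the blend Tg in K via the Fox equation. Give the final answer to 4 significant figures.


1/Tg = w1/Tg1 + w2/Tg2 (in Kelvin)
Tg1 = 230.15 K, Tg2 = 310.15 K
1/Tg = 0.83/230.15 + 0.17/310.15
Tg = 240.7 K


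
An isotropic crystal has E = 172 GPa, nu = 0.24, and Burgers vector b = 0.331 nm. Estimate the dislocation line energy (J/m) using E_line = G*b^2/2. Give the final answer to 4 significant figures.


Step 1: G = E / (2*(1+nu))
G = 172 / (2*(1+0.24)) = 69.3548 GPa = 6.93548e+10 Pa
Step 2: E_line = G*b^2/2
b = 0.331 nm = 3.31e-10 m
E_line = 0.5 * 6.93548e+10 * (3.31e-10)^2 = 3.799e-09 J/m
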